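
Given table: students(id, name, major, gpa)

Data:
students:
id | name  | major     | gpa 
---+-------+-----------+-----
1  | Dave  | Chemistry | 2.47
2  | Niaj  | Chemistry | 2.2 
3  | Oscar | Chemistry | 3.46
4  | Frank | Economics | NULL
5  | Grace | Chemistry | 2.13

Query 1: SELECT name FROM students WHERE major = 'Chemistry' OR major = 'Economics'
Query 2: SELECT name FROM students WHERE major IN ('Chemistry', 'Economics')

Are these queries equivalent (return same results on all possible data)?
Yes, equivalent

Both queries return: [('Dave',), ('Frank',), ('Grace',), ('Niaj',), ('Oscar',)]

Reason: OR vs IN are equivalent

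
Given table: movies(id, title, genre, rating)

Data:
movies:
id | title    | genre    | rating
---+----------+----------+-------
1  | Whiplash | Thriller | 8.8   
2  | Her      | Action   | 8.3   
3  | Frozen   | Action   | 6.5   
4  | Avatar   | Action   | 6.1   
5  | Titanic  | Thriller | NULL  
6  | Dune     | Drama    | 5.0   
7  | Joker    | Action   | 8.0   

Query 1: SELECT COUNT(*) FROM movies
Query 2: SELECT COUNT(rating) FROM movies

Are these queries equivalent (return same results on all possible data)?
No, not equivalent

Query 1 returns: [(7,)]
Query 2 returns: [(6,)]

Reason: COUNT(*) includes NULLs, COUNT(column) excludes them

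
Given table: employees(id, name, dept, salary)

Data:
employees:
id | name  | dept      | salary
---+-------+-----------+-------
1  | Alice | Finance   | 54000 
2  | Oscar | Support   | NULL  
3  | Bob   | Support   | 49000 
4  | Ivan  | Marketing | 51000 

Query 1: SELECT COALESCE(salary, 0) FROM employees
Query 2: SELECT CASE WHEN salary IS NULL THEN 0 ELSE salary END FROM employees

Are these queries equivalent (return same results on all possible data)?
Yes, equivalent

Both queries return: [(0,), (49000,), (51000,), (54000,)]

Reason: COALESCE vs CASE for NULL handling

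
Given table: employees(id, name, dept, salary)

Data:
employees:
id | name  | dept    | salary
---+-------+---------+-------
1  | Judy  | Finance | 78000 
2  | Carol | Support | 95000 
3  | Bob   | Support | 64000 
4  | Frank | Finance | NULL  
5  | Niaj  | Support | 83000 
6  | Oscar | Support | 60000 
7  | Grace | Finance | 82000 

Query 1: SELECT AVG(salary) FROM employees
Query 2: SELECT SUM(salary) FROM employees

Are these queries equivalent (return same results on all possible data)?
No, not equivalent

Query 1 returns: [(77000.0,)]
Query 2 returns: [(462000,)]

Reason: AVG vs SUM give different aggregate values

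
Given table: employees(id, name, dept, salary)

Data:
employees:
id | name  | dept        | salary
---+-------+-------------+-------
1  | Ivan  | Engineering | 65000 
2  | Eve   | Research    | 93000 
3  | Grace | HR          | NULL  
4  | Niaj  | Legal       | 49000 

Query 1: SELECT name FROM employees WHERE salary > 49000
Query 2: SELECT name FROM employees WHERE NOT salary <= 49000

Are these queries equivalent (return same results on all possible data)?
Yes, equivalent

Both queries return: [('Eve',), ('Ivan',)]

Reason: Both filter salary > 49000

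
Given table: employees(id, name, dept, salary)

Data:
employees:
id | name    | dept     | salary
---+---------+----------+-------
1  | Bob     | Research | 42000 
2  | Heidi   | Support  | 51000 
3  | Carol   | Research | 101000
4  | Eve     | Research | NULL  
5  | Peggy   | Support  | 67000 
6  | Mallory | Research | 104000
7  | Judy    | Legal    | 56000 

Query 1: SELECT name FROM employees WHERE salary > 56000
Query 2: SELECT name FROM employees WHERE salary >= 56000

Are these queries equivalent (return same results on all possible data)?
No, not equivalent

Query 1 returns: [('Carol',), ('Peggy',), ('Mallory',)]
Query 2 returns: [('Carol',), ('Peggy',), ('Mallory',), ('Judy',)]

Reason: > vs >= gives different results when salary = 56000 exists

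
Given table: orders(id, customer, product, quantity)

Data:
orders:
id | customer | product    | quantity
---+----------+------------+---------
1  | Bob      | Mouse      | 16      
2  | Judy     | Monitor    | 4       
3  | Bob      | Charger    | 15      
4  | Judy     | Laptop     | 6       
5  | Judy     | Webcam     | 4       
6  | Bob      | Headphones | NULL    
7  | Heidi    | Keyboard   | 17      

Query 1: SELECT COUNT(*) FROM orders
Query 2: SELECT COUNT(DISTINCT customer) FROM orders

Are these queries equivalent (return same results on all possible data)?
No, not equivalent

Query 1 returns: [(7,)]
Query 2 returns: [(3,)]

Reason: COUNT(*) counts rows, COUNT(DISTINCT customer) counts unique customers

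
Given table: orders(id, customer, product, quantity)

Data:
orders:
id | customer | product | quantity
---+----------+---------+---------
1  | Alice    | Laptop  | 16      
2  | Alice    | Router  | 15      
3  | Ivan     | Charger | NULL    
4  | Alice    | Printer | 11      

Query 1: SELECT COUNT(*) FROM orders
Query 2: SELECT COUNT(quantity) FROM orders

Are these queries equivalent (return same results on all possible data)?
No, not equivalent

Query 1 returns: [(4,)]
Query 2 returns: [(3,)]

Reason: COUNT(*) includes NULLs, COUNT(column) excludes them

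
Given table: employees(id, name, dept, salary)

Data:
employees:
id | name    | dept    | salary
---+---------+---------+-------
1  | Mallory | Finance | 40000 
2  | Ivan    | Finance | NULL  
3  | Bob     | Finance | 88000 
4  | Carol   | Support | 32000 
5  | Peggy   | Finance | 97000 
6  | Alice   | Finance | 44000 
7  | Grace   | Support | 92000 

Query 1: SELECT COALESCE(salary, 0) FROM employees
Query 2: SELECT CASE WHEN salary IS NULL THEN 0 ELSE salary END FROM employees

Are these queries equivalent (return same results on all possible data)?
Yes, equivalent

Both queries return: [(0,), (32000,), (40000,), (44000,), (88000,), (92000,), (97000,)]

Reason: COALESCE vs CASE for NULL handling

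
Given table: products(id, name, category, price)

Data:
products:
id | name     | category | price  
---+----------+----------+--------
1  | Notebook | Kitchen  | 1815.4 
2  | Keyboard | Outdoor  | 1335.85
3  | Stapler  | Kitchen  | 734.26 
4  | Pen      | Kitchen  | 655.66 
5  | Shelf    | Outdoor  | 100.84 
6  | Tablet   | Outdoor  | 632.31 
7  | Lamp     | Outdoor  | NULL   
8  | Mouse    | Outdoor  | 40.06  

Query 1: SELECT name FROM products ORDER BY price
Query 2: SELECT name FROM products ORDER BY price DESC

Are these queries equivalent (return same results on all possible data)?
No, not equivalent

Query 1 returns: [('Lamp',), ('Mouse',), ('Shelf',), ('Tablet',), ('Pen',), ('Stapler',), ('Keyboard',), ('Notebook',)]
Query 2 returns: [('Notebook',), ('Keyboard',), ('Stapler',), ('Pen',), ('Tablet',), ('Shelf',), ('Mouse',), ('Lamp',)]

Reason: ASC vs DESC gives opposite ordering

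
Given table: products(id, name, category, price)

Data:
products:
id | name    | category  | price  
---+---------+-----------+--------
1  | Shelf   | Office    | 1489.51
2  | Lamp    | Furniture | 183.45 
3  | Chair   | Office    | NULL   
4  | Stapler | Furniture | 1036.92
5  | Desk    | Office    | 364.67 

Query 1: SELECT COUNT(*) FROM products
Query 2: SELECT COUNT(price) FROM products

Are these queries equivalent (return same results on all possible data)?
No, not equivalent

Query 1 returns: [(5,)]
Query 2 returns: [(4,)]

Reason: COUNT(*) includes NULLs, COUNT(column) excludes them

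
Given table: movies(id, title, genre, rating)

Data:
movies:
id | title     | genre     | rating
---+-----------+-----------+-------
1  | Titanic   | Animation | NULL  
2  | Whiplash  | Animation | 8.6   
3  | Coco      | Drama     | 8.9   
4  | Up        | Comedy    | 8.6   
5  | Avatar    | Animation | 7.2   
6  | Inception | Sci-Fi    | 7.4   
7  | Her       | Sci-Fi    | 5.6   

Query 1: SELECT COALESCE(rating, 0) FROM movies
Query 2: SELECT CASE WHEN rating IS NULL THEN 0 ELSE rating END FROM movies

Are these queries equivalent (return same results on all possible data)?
Yes, equivalent

Both queries return: [(0,), (5.6,), (7.2,), (7.4,), (8.6,), (8.6,), (8.9,)]

Reason: COALESCE vs CASE for NULL handling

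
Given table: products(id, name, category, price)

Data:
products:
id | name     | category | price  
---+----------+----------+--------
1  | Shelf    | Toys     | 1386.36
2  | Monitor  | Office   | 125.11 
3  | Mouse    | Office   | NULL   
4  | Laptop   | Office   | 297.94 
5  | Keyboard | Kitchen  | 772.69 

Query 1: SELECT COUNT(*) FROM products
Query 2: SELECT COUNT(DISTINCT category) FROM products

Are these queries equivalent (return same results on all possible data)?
No, not equivalent

Query 1 returns: [(5,)]
Query 2 returns: [(3,)]

Reason: COUNT(*) counts rows, COUNT(DISTINCT category) counts unique categorys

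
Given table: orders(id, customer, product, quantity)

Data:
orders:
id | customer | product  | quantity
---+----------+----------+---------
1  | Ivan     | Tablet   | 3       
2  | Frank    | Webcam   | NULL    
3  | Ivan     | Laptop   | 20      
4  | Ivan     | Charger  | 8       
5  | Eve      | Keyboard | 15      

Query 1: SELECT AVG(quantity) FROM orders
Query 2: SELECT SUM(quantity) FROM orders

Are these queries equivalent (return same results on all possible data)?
No, not equivalent

Query 1 returns: [(11.5,)]
Query 2 returns: [(46,)]

Reason: AVG vs SUM give different aggregate values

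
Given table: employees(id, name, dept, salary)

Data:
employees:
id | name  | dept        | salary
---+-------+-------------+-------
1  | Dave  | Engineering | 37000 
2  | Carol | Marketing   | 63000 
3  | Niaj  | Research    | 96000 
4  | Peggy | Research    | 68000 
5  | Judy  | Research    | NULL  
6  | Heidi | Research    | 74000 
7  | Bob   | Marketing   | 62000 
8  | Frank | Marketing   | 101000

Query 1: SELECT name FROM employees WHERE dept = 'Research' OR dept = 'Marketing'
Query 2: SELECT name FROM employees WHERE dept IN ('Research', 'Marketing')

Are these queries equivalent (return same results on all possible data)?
Yes, equivalent

Both queries return: [('Bob',), ('Carol',), ('Frank',), ('Heidi',), ('Judy',), ('Niaj',), ('Peggy',)]

Reason: OR vs IN are equivalent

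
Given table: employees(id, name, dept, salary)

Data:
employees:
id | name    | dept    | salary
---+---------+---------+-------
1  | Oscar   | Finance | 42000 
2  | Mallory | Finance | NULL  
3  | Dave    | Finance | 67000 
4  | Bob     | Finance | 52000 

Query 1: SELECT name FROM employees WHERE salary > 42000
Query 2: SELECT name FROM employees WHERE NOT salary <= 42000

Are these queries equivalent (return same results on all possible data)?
Yes, equivalent

Both queries return: [('Bob',), ('Dave',)]

Reason: Both filter salary > 42000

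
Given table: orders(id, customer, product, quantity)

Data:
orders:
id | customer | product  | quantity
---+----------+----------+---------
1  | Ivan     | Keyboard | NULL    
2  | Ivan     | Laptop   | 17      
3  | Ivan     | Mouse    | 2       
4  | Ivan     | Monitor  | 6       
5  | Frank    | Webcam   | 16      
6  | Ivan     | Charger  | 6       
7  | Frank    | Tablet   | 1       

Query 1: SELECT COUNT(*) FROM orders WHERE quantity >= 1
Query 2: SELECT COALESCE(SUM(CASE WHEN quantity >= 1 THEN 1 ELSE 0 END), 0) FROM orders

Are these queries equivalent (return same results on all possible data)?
Yes, equivalent

Both queries return: [(6,)]

Reason: COUNT with WHERE vs conditional SUM (COALESCE handles empty-table NULL)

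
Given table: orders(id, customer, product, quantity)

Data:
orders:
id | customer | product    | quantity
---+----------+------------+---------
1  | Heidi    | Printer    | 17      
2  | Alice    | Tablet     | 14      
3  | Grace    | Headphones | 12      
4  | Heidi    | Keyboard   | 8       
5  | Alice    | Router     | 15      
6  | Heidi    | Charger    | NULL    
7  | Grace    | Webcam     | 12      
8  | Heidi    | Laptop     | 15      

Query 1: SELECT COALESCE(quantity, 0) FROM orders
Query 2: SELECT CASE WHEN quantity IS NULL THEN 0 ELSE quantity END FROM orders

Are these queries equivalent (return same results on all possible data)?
Yes, equivalent

Both queries return: [(0,), (8,), (12,), (12,), (14,), (15,), (15,), (17,)]

Reason: COALESCE vs CASE for NULL handling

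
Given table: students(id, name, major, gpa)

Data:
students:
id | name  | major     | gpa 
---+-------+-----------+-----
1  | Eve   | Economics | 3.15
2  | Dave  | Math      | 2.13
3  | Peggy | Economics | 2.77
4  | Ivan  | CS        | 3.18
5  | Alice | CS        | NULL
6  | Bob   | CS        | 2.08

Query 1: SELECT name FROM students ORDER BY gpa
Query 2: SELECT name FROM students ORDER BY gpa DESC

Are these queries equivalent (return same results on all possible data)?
No, not equivalent

Query 1 returns: [('Alice',), ('Bob',), ('Dave',), ('Peggy',), ('Eve',), ('Ivan',)]
Query 2 returns: [('Ivan',), ('Eve',), ('Peggy',), ('Dave',), ('Bob',), ('Alice',)]

Reason: ASC vs DESC gives opposite ordering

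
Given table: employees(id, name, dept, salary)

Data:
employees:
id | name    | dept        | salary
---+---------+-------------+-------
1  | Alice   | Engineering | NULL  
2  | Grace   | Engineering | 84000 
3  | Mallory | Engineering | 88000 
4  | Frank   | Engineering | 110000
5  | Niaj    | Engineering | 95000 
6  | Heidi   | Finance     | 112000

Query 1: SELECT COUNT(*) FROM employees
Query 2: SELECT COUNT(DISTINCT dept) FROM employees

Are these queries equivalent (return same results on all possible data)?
No, not equivalent

Query 1 returns: [(6,)]
Query 2 returns: [(2,)]

Reason: COUNT(*) counts rows, COUNT(DISTINCT dept) counts unique depts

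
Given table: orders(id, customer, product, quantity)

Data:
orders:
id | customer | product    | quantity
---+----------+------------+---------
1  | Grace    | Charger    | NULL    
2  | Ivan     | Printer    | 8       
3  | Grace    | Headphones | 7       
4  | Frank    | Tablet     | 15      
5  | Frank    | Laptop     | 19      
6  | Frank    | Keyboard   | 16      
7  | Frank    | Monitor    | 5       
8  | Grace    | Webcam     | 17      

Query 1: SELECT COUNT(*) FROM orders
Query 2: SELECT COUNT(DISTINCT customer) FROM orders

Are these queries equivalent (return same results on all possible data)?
No, not equivalent

Query 1 returns: [(8,)]
Query 2 returns: [(3,)]

Reason: COUNT(*) counts rows, COUNT(DISTINCT customer) counts unique customers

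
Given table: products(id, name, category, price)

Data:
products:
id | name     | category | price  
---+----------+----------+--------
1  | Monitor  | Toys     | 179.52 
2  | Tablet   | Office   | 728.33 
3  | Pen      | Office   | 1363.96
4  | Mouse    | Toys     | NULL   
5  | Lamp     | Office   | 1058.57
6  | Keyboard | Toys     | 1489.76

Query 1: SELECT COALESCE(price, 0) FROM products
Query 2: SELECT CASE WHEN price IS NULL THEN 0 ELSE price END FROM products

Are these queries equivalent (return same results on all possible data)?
Yes, equivalent

Both queries return: [(0,), (179.52,), (728.33,), (1058.57,), (1363.96,), (1489.76,)]

Reason: COALESCE vs CASE for NULL handling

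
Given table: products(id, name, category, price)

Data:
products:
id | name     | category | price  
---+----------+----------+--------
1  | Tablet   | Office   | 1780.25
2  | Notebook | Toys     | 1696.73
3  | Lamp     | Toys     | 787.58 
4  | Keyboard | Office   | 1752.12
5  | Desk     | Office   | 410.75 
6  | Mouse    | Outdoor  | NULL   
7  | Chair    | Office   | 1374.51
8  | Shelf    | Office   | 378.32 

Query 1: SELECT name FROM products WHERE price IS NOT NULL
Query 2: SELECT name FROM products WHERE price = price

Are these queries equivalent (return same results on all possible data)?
Yes, equivalent

Both queries return: [('Chair',), ('Desk',), ('Keyboard',), ('Lamp',), ('Notebook',), ('Shelf',), ('Tablet',)]

Reason: IS NOT NULL vs self-equality (both exclude NULLs)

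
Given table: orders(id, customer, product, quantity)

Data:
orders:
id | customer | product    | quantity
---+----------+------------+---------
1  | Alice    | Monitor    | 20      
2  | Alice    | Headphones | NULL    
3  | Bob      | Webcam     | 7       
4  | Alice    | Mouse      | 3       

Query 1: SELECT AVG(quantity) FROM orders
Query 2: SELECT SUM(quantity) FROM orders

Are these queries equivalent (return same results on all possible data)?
No, not equivalent

Query 1 returns: [(10.0,)]
Query 2 returns: [(30,)]

Reason: AVG vs SUM give different aggregate values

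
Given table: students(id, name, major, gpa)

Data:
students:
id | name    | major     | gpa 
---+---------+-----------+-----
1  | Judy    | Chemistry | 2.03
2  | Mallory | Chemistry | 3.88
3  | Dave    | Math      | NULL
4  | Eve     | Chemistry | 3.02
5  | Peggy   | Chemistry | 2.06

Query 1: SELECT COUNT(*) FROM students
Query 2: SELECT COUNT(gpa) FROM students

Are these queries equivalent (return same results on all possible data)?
No, not equivalent

Query 1 returns: [(5,)]
Query 2 returns: [(4,)]

Reason: COUNT(*) includes NULLs, COUNT(column) excludes them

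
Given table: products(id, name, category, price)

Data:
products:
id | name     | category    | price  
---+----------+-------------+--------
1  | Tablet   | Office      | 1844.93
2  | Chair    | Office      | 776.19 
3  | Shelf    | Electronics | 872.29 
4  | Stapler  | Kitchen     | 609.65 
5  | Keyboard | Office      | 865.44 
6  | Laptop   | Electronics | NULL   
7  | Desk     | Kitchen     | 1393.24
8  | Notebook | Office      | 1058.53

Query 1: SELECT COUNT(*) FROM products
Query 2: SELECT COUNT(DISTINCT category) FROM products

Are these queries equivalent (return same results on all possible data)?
No, not equivalent

Query 1 returns: [(8,)]
Query 2 returns: [(3,)]

Reason: COUNT(*) counts rows, COUNT(DISTINCT category) counts unique categorys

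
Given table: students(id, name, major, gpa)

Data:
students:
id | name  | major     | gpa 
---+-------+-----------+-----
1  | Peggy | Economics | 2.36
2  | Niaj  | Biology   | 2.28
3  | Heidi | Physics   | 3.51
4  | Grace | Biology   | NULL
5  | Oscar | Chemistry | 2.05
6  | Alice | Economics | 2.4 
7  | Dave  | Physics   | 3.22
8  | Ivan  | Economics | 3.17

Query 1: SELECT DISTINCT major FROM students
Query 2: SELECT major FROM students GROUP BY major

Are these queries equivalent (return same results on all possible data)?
Yes, equivalent

Both queries return: [('Biology',), ('Chemistry',), ('Economics',), ('Physics',)]

Reason: Both get unique majors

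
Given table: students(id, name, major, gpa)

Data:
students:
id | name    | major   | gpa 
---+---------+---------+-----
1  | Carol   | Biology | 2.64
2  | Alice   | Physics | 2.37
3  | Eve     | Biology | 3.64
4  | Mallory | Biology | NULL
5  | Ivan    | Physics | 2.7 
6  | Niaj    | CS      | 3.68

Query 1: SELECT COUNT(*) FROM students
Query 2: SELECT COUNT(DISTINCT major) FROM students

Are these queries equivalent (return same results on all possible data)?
No, not equivalent

Query 1 returns: [(6,)]
Query 2 returns: [(3,)]

Reason: COUNT(*) counts rows, COUNT(DISTINCT major) counts unique majors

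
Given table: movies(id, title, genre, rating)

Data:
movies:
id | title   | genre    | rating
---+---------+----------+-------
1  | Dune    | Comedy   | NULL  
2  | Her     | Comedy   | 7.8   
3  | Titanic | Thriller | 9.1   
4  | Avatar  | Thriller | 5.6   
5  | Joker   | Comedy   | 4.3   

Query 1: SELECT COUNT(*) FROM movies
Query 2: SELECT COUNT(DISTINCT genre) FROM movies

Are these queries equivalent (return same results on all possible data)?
No, not equivalent

Query 1 returns: [(5,)]
Query 2 returns: [(2,)]

Reason: COUNT(*) counts rows, COUNT(DISTINCT genre) counts unique genres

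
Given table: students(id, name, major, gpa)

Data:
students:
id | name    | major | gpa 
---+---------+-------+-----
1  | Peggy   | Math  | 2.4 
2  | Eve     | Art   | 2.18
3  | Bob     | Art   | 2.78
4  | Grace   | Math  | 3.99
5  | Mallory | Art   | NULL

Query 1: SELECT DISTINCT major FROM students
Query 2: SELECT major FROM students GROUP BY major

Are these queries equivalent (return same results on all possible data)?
Yes, equivalent

Both queries return: [('Art',), ('Math',)]

Reason: Both get unique majors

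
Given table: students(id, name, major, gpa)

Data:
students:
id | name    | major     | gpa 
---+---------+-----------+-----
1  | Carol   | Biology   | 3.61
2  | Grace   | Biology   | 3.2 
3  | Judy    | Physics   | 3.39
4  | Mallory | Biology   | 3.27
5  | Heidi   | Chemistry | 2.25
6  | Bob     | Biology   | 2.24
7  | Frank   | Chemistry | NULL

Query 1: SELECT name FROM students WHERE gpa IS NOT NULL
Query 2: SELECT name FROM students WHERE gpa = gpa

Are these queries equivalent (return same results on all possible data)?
Yes, equivalent

Both queries return: [('Bob',), ('Carol',), ('Grace',), ('Heidi',), ('Judy',), ('Mallory',)]

Reason: IS NOT NULL vs self-equality (both exclude NULLs)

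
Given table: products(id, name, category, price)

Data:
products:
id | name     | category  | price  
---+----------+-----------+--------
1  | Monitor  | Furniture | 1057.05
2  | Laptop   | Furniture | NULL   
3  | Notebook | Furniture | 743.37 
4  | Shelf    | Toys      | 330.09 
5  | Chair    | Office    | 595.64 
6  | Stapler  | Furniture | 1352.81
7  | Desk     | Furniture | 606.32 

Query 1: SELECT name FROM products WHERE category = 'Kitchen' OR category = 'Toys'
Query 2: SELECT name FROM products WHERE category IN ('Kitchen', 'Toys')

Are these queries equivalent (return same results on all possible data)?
Yes, equivalent

Both queries return: [('Shelf',)]

Reason: OR vs IN are equivalent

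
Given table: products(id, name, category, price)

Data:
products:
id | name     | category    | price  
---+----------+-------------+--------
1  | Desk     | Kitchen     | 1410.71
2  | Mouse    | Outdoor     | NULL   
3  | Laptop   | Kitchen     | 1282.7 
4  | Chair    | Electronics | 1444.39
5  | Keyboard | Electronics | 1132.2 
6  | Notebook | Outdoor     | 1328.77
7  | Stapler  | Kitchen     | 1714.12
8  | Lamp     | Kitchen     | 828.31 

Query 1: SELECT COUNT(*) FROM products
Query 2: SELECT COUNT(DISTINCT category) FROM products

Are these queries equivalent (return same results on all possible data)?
No, not equivalent

Query 1 returns: [(8,)]
Query 2 returns: [(3,)]

Reason: COUNT(*) counts rows, COUNT(DISTINCT category) counts unique categorys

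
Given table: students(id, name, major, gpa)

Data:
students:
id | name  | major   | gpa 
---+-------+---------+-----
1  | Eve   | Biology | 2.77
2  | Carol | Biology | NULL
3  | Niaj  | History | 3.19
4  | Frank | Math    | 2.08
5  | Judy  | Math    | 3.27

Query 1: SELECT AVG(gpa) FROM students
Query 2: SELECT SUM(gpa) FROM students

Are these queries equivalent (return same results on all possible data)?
No, not equivalent

Query 1 returns: [(2.8275,)]
Query 2 returns: [(11.31,)]

Reason: AVG vs SUM give different aggregate values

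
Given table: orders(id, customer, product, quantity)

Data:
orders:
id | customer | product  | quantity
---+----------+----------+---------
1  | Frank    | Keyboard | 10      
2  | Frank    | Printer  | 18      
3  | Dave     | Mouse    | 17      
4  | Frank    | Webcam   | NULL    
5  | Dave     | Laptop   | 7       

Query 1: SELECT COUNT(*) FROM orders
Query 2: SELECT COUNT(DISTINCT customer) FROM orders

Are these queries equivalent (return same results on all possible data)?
No, not equivalent

Query 1 returns: [(5,)]
Query 2 returns: [(2,)]

Reason: COUNT(*) counts rows, COUNT(DISTINCT customer) counts unique customers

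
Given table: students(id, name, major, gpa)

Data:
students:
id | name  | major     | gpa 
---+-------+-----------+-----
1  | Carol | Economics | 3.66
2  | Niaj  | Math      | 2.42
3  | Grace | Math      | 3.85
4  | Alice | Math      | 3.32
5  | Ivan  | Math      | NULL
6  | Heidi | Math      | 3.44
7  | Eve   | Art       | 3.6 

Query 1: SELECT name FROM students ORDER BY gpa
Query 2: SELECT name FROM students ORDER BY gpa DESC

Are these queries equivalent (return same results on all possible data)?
No, not equivalent

Query 1 returns: [('Ivan',), ('Niaj',), ('Alice',), ('Heidi',), ('Eve',), ('Carol',), ('Grace',)]
Query 2 returns: [('Grace',), ('Carol',), ('Eve',), ('Heidi',), ('Alice',), ('Niaj',), ('Ivan',)]

Reason: ASC vs DESC gives opposite ordering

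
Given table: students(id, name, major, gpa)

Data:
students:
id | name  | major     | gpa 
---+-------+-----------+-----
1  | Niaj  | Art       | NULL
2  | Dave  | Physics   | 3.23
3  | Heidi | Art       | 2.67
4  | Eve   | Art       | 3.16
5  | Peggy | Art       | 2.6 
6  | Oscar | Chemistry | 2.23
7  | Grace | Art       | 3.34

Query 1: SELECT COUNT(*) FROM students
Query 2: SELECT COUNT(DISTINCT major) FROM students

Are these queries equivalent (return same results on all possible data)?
No, not equivalent

Query 1 returns: [(7,)]
Query 2 returns: [(3,)]

Reason: COUNT(*) counts rows, COUNT(DISTINCT major) counts unique majors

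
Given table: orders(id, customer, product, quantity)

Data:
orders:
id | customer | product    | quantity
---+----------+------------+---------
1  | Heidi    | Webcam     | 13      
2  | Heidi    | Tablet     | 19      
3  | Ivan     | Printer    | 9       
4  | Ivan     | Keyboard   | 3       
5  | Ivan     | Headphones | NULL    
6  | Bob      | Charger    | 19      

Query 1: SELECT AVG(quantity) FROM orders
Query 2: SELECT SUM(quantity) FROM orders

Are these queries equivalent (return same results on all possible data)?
No, not equivalent

Query 1 returns: [(12.6,)]
Query 2 returns: [(63,)]

Reason: AVG vs SUM give different aggregate values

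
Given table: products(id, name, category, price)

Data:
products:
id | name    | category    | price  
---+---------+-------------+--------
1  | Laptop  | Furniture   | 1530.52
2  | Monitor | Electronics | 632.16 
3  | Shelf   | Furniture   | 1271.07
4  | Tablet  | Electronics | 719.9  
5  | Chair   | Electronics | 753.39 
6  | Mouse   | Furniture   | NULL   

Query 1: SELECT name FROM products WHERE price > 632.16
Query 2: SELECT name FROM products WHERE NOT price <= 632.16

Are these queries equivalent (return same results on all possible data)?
Yes, equivalent

Both queries return: [('Chair',), ('Laptop',), ('Shelf',), ('Tablet',)]

Reason: Both filter price > 632.16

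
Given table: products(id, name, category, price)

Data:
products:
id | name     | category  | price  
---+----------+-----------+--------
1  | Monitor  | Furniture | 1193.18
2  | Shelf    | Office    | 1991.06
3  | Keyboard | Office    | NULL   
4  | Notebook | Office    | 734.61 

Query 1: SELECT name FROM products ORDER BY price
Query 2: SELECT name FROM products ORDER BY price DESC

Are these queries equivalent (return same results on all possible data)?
No, not equivalent

Query 1 returns: [('Keyboard',), ('Notebook',), ('Monitor',), ('Shelf',)]
Query 2 returns: [('Shelf',), ('Monitor',), ('Notebook',), ('Keyboard',)]

Reason: ASC vs DESC gives opposite ordering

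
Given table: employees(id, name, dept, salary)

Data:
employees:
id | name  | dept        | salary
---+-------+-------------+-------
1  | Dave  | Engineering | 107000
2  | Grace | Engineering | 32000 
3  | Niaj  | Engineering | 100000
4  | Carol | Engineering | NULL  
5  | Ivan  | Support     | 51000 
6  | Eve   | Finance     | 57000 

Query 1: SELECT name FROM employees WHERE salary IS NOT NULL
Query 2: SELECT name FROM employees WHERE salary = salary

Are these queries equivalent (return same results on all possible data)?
Yes, equivalent

Both queries return: [('Dave',), ('Eve',), ('Grace',), ('Ivan',), ('Niaj',)]

Reason: IS NOT NULL vs self-equality (both exclude NULLs)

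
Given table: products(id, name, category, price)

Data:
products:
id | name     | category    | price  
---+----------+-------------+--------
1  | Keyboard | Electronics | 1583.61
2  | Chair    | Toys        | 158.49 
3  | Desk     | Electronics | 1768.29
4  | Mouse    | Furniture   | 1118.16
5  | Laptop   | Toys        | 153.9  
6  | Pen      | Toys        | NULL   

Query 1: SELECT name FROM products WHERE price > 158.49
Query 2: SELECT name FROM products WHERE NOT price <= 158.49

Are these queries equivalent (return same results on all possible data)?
Yes, equivalent

Both queries return: [('Desk',), ('Keyboard',), ('Mouse',)]

Reason: Both filter price > 158.49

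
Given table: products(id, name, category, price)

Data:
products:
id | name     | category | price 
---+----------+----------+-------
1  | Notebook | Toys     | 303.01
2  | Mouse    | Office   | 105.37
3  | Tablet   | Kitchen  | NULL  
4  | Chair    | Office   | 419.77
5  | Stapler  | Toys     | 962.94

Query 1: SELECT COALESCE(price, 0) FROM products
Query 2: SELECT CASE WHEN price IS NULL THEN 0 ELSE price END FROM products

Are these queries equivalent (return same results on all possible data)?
Yes, equivalent

Both queries return: [(0,), (105.37,), (303.01,), (419.77,), (962.94,)]

Reason: COALESCE vs CASE for NULL handling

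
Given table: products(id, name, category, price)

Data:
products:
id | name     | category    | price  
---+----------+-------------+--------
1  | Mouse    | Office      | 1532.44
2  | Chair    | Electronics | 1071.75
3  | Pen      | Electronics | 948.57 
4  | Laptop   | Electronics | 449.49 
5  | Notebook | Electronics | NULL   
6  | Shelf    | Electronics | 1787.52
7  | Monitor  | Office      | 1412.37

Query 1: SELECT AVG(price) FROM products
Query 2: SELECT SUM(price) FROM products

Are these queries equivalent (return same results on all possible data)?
No, not equivalent

Query 1 returns: [(1200.3566666666668,)]
Query 2 returns: [(7202.14,)]

Reason: AVG vs SUM give different aggregate values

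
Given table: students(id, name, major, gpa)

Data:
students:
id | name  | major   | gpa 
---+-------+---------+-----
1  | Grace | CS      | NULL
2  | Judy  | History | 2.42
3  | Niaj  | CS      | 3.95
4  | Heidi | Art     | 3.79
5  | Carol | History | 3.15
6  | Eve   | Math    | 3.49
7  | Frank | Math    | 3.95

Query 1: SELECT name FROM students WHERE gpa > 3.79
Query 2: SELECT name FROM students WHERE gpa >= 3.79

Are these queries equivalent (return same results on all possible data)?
No, not equivalent

Query 1 returns: [('Niaj',), ('Frank',)]
Query 2 returns: [('Niaj',), ('Heidi',), ('Frank',)]

Reason: > vs >= gives different results when gpa = 3.79 exists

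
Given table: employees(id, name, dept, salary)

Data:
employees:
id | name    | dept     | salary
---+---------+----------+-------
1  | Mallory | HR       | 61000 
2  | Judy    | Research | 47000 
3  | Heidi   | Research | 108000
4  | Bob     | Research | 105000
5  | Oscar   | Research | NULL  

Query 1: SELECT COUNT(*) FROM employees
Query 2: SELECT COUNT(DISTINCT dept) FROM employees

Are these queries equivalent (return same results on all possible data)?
No, not equivalent

Query 1 returns: [(5,)]
Query 2 returns: [(2,)]

Reason: COUNT(*) counts rows, COUNT(DISTINCT dept) counts unique depts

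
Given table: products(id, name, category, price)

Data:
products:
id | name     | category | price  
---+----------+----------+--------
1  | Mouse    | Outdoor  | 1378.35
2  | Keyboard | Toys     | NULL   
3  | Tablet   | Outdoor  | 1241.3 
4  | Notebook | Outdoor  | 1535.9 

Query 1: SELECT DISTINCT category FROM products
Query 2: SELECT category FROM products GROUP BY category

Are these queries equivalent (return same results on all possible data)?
Yes, equivalent

Both queries return: [('Outdoor',), ('Toys',)]

Reason: Both get unique categorys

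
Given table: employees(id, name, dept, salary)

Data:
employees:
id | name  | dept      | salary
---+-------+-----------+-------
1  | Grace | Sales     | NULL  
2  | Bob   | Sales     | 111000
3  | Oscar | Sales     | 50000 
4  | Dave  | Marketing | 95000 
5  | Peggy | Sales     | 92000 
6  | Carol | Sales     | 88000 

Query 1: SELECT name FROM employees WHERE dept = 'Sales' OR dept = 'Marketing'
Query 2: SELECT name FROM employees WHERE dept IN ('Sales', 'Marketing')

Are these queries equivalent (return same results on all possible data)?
Yes, equivalent

Both queries return: [('Bob',), ('Carol',), ('Dave',), ('Grace',), ('Oscar',), ('Peggy',)]

Reason: OR vs IN are equivalent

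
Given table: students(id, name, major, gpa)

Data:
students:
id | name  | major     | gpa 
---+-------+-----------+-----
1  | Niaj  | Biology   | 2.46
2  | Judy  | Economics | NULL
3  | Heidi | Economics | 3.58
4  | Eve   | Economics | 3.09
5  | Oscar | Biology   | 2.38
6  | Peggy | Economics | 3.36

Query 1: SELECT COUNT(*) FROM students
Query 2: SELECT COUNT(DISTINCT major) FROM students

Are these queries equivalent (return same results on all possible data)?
No, not equivalent

Query 1 returns: [(6,)]
Query 2 returns: [(2,)]

Reason: COUNT(*) counts rows, COUNT(DISTINCT major) counts unique majors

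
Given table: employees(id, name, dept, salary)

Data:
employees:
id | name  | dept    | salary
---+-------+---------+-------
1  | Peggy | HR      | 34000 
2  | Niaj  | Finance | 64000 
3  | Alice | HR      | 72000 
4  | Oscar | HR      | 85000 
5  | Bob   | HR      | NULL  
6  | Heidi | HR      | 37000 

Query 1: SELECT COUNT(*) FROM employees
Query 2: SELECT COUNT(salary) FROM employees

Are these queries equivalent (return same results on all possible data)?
No, not equivalent

Query 1 returns: [(6,)]
Query 2 returns: [(5,)]

Reason: COUNT(*) includes NULLs, COUNT(column) excludes them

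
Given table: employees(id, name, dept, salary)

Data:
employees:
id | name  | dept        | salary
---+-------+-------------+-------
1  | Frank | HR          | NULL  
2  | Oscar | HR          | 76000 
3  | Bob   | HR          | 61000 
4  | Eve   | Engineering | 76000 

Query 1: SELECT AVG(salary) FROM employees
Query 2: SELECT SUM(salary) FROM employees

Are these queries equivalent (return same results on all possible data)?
No, not equivalent

Query 1 returns: [(71000.0,)]
Query 2 returns: [(213000,)]

Reason: AVG vs SUM give different aggregate values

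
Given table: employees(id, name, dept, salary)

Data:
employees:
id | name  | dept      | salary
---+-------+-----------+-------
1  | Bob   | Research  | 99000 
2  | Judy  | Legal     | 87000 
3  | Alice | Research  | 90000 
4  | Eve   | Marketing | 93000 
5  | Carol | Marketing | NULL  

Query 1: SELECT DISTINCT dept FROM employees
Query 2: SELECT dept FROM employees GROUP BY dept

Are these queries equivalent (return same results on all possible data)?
Yes, equivalent

Both queries return: [('Legal',), ('Marketing',), ('Research',)]

Reason: Both get unique depts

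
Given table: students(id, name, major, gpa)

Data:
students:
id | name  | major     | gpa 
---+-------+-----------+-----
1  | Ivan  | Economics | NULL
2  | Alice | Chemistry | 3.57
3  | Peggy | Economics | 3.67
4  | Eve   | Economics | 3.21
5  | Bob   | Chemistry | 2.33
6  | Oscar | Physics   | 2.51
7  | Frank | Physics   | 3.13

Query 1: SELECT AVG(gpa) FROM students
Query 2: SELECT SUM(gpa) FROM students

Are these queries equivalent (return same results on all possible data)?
No, not equivalent

Query 1 returns: [(3.07,)]
Query 2 returns: [(18.419999999999998,)]

Reason: AVG vs SUM give different aggregate values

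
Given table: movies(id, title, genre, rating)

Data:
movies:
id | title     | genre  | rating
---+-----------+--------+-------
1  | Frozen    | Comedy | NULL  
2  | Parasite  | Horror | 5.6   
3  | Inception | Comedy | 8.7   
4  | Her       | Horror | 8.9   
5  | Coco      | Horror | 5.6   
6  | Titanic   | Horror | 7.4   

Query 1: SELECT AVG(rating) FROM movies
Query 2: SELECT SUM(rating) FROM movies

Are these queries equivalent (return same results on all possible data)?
No, not equivalent

Query 1 returns: [(7.24,)]
Query 2 returns: [(36.2,)]

Reason: AVG vs SUM give different aggregate values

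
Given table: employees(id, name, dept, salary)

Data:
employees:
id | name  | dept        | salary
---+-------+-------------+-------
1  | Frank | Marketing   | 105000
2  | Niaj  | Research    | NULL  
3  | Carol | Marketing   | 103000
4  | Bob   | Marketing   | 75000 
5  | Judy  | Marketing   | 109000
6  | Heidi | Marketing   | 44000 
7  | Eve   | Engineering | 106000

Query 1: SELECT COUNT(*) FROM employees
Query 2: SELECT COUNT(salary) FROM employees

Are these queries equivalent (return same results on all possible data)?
No, not equivalent

Query 1 returns: [(7,)]
Query 2 returns: [(6,)]

Reason: COUNT(*) includes NULLs, COUNT(column) excludes them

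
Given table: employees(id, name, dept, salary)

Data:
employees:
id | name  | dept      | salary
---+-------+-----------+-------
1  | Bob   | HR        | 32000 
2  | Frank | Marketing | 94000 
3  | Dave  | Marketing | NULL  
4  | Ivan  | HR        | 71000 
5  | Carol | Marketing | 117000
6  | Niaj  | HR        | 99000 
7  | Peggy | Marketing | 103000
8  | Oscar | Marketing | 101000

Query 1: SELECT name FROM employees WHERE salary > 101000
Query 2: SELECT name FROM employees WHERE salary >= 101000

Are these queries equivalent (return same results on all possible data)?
No, not equivalent

Query 1 returns: [('Carol',), ('Peggy',)]
Query 2 returns: [('Carol',), ('Peggy',), ('Oscar',)]

Reason: > vs >= gives different results when salary = 101000 exists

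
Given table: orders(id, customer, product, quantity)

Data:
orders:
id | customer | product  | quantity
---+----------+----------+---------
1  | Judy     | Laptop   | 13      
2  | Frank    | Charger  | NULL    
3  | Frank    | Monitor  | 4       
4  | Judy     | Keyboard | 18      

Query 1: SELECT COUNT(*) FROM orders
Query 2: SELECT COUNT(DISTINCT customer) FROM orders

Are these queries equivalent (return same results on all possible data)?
No, not equivalent

Query 1 returns: [(4,)]
Query 2 returns: [(2,)]

Reason: COUNT(*) counts rows, COUNT(DISTINCT customer) counts unique customers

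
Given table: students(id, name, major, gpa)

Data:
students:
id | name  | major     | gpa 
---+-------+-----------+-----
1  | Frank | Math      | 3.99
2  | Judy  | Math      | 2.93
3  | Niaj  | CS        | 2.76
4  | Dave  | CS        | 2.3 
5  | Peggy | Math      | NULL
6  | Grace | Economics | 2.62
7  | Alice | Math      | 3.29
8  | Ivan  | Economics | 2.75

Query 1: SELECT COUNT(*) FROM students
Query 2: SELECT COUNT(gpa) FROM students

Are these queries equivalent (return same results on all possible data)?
No, not equivalent

Query 1 returns: [(8,)]
Query 2 returns: [(7,)]

Reason: COUNT(*) includes NULLs, COUNT(column) excludes them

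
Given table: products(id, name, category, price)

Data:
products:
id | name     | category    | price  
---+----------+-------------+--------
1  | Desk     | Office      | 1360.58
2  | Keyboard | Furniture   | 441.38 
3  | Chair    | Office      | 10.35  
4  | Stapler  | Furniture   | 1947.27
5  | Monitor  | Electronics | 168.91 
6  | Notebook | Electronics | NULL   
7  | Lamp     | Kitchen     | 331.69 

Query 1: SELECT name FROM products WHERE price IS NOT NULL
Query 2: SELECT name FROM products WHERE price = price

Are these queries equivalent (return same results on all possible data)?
Yes, equivalent

Both queries return: [('Chair',), ('Desk',), ('Keyboard',), ('Lamp',), ('Monitor',), ('Stapler',)]

Reason: IS NOT NULL vs self-equality (both exclude NULLs)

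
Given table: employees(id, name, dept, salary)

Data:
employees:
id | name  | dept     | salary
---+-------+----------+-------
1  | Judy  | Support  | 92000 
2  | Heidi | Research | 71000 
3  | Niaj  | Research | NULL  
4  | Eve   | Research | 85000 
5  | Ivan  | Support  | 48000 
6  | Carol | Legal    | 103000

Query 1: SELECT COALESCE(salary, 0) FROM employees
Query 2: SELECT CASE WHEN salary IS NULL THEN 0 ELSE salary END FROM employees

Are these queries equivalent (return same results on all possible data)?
Yes, equivalent

Both queries return: [(0,), (48000,), (71000,), (85000,), (92000,), (103000,)]

Reason: COALESCE vs CASE for NULL handling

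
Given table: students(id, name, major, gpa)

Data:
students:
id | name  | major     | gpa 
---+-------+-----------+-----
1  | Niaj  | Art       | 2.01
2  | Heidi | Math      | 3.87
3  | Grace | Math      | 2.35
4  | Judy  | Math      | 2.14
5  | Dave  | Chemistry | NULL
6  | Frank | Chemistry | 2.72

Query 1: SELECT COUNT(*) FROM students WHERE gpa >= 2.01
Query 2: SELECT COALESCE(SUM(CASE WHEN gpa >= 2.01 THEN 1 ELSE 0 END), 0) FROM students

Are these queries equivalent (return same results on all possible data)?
Yes, equivalent

Both queries return: [(5,)]

Reason: COUNT with WHERE vs conditional SUM (COALESCE handles empty-table NULL)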